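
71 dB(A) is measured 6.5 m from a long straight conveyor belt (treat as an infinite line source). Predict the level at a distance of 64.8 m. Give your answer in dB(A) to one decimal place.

61.0 dB(A)

For a line source, L₂ = L₁ − 10·log₁₀(r₂/r₁).
L₂ = 71 − 10·log₁₀(64.8/6.5) = 71 − 9.987 = 61.01 dB(A).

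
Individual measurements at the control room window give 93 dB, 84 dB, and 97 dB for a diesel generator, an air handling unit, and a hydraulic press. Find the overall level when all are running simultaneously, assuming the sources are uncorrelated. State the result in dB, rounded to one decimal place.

Incoherent sources combine by intensity addition: L_total = 10·log₁₀(Σ 10^(L_i/10)).
Σ 10^(L/10) = 10^(93/10) + 10^(84/10) + 10^(97/10) = 7.258e+09.
L_total = 10·log₁₀(7.258e+09) = 98.61 dB.

98.6 dB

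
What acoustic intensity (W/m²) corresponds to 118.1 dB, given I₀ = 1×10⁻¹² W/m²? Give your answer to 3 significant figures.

0.646 W/m²

L = 10·log₁₀(I/I₀) ⇒ I = I₀·10^(L/10) = 10⁻¹² × 10^11.81.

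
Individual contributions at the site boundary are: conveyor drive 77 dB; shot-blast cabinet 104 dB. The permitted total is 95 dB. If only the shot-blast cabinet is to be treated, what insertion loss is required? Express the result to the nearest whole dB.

9 dB

The untreated sources together contribute 10^(77/10) = 5.012e+07, i.e. 77.00 dB.
To meet 95 dB overall, the treated shot-blast cabinet may contribute at most 10^(95/10) − 5.012e+07 = 3.112e+09, i.e. 94.93 dB.
So the shot-blast cabinet must be reduced from 104 to 94.93 dB: IL = 9.07 dB.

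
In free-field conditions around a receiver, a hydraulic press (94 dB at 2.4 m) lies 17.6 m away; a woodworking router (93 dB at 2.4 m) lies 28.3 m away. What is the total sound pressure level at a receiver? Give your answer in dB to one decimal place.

77.9 dB

Propagate each source to the receiver with L = L_ref − 20·log₁₀(r/r_ref), then add intensities.
hydraulic press: 94 − 20·log₁₀(17.6/2.4) = 94 − 17.31 = 76.69 dB.
woodworking router: 93 − 20·log₁₀(28.3/2.4) = 93 − 21.43 = 71.57 dB.
Σ 10^(L/10) = 6.106e+07 → L_total = 10·log₁₀(6.106e+07) = 77.86 dB.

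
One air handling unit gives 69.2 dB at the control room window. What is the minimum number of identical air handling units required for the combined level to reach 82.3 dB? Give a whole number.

Need L₁ + 10·log₁₀ N ≥ 82.3, i.e. log₁₀ N ≥ 1.31.
N ≥ 10^(13.1/10) = 20.417, so N = 21.

21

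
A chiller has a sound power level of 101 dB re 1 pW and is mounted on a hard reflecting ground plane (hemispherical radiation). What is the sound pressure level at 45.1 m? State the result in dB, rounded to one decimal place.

59.9 dB

The power spreads over a hemisphere of area 2π·r², so L_p = L_w − 10·log₁₀(2π·r²).
2π·r² = 1.278e+04 m², 10·log₁₀ of that is 41.065 dB.
L_p = 101 − 41.065 = 59.93 dB.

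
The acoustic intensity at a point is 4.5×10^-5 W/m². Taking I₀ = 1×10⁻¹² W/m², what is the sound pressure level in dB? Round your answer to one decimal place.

I/I₀ = 4.5×10^-5/10⁻¹² = 4.5×10^7, and L = 10·log₁₀(I/I₀).
L = 10·(0.6532 + 7) = 76.53 dB.

76.5 dB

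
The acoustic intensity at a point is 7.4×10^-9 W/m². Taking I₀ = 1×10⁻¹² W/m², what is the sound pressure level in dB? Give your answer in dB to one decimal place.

Dividing by I₀ shifts the exponent by 12: I/I₀ = 7.4×10^3.
L = 10·(0.8692 + 3) = 38.69 dB.

38.7 dB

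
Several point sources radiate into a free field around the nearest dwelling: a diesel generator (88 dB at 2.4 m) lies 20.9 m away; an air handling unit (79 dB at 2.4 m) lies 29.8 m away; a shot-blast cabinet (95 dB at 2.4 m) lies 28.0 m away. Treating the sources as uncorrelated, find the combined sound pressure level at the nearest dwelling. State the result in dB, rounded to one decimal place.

First find each source's level at the receiver (point-source: −20·log₁₀(r/r_ref)), then combine on an intensity basis.
diesel generator: 88 − 20·log₁₀(20.9/2.4) = 88 − 18.80 = 69.20 dB.
air handling unit: 79 − 20·log₁₀(29.8/2.4) = 79 − 21.88 = 57.12 dB.
shot-blast cabinet: 95 − 20·log₁₀(28.0/2.4) = 95 − 21.34 = 73.66 dB.
Σ 10^(L/10) = 3.207e+07 → L_total = 10·log₁₀(3.207e+07) = 75.06 dB.

75.1 dB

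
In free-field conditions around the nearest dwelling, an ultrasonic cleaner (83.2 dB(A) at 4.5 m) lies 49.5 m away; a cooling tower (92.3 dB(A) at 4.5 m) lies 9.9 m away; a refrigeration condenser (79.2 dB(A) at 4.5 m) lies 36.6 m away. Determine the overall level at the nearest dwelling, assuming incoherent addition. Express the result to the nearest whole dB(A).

Propagate each source to the receiver with L = L_ref − 20·log₁₀(r/r_ref), then add intensities.
ultrasonic cleaner: 83.2 − 20·log₁₀(49.5/4.5) = 83.2 − 20.83 = 62.37 dB(A).
cooling tower: 92.3 − 20·log₁₀(9.9/4.5) = 92.3 − 6.85 = 85.45 dB(A).
refrigeration condenser: 79.2 − 20·log₁₀(36.6/4.5) = 79.2 − 18.21 = 60.99 dB(A).
Σ 10^(L/10) = 3.539e+08 → L_total = 10·log₁₀(3.539e+08) = 85.49 dB(A).

85 dB(A)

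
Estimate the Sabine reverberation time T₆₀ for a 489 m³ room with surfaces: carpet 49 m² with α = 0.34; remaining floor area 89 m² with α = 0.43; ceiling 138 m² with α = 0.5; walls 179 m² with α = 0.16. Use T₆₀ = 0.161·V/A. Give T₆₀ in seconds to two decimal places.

Total absorption A = 49·0.34 + 89·0.43 + 138·0.5 + 179·0.16 = 152.57 m² sabins.
T₆₀ = 0.161 × 489 / 152.57 = 0.516 s.

0.52 s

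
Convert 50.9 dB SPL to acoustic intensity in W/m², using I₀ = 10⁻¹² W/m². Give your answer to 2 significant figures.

1.2e-07 W/m²

L = 10·log₁₀(I/I₀) ⇒ I = I₀·10^(L/10) = 10⁻¹² × 10^5.09.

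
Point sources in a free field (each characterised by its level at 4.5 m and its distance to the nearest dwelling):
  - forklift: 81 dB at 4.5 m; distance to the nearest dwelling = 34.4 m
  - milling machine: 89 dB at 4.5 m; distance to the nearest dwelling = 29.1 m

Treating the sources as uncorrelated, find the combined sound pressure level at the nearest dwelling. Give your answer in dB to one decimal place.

Apply inverse-square spreading to bring every level to the receiver, then sum 10^(L/10).
forklift: 81 − 20·log₁₀(34.4/4.5) = 81 − 17.67 = 63.33 dB.
milling machine: 89 − 20·log₁₀(29.1/4.5) = 89 − 16.21 = 72.79 dB.
Σ 10^(L/10) = 2.115e+07 → L_total = 10·log₁₀(2.115e+07) = 73.25 dB.

73.3 dB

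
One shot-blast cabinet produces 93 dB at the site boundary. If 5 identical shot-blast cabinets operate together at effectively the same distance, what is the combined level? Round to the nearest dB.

100 dB

L_total = L₁ + 10·log₁₀ N for N identical incoherent sources.
L_total = 93 + 10·log₁₀(5) = 93 + 6.990 = 99.99 dB.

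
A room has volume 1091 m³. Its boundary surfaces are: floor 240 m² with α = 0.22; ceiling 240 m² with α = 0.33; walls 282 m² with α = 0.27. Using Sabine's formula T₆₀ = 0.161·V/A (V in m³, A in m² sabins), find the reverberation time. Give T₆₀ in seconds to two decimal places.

0.84 s

Summing Sᵢαᵢ: 240·0.22 + 240·0.33 + 282·0.27 = 208.14 m².
T₆₀ = 0.161·V/A = 0.161·1091/208.14 = 0.844 s.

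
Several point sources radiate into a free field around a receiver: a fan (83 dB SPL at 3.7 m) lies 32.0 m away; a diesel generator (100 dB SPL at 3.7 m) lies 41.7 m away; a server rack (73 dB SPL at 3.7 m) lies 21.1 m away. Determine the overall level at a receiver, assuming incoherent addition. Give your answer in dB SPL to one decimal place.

Apply inverse-square spreading to bring every level to the receiver, then sum 10^(L/10).
fan: 83 − 20·log₁₀(32.0/3.7) = 83 − 18.74 = 64.26 dB SPL.
diesel generator: 100 − 20·log₁₀(41.7/3.7) = 100 − 21.04 = 78.96 dB SPL.
server rack: 73 − 20·log₁₀(21.1/3.7) = 73 − 15.12 = 57.88 dB SPL.
Σ 10^(L/10) = 8.201e+07 → L_total = 10·log₁₀(8.201e+07) = 79.14 dB SPL.

79.1 dB SPL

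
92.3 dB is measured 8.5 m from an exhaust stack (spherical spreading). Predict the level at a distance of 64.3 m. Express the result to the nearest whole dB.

75 dB

Point-source attenuation: ΔL = 20·log₁₀(r₂/r₁) = 20·log₁₀(64.3/8.5) = 17.576 dB.
L₂ = 92.3 − 20·log₁₀(64.3/8.5) = 92.3 − 17.576 = 74.72 dB.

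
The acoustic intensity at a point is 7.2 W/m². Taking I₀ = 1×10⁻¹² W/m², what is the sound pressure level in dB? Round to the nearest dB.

Dividing by I₀ shifts the exponent by 12: I/I₀ = 7.2×10^12.
L = 10·(0.8573 + 12) = 128.57 dB.

129 dB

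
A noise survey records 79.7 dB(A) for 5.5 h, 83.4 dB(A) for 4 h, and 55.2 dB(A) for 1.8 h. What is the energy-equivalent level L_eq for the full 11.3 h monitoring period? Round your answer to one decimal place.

80.9 dB(A)

The energy average is taken in the linear domain: L_eq = 10·log₁₀[(Σ tᵢ·10^(Lᵢ/10))/T], T = 11.3 h.
Σ tᵢ·10^(Lᵢ/10) = 5.5·10^(79.7/10) + 4·10^(83.4/10) + 1.8·10^(55.2/10) = 1.389e+09.
L_eq = 10·log₁₀(1.389e+09/11.3) = 80.90 dB(A).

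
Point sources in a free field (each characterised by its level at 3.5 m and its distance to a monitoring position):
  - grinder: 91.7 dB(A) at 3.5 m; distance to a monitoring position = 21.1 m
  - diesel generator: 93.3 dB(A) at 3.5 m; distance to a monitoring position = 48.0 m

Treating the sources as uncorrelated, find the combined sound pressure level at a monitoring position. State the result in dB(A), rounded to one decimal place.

77.2 dB(A)

Propagate each source to the receiver with L = L_ref − 20·log₁₀(r/r_ref), then add intensities.
grinder: 91.7 − 20·log₁₀(21.1/3.5) = 91.7 − 15.60 = 76.10 dB(A).
diesel generator: 93.3 − 20·log₁₀(48.0/3.5) = 93.3 − 22.74 = 70.56 dB(A).
Σ 10^(L/10) = 5.207e+07 → L_total = 10·log₁₀(5.207e+07) = 77.17 dB(A).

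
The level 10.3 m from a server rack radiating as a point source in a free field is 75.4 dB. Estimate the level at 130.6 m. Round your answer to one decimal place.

53.3 dB

Point-source attenuation: ΔL = 20·log₁₀(r₂/r₁) = 20·log₁₀(130.6/10.3) = 22.062 dB.
L₂ = 75.4 − 20·log₁₀(130.6/10.3) = 75.4 − 22.062 = 53.34 dB.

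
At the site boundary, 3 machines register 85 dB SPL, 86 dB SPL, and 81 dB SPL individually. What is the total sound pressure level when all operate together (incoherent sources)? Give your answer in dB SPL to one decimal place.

89.2 dB SPL

Incoherent sources combine by intensity addition: L_total = 10·log₁₀(Σ 10^(L_i/10)).
Σ 10^(L/10) = 10^(85/10) + 10^(86/10) + 10^(81/10) = 8.402e+08.
L_total = 10·log₁₀(8.402e+08) = 89.24 dB SPL.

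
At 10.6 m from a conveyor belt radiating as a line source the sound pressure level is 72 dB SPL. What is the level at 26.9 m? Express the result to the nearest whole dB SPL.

68 dB SPL

Line-source attenuation: ΔL = 10·log₁₀(r₂/r₁) = 10·log₁₀(26.9/10.6) = 4.044 dB.
L₂ = 72 − 10·log₁₀(26.9/10.6) = 72 − 4.044 = 67.96 dB SPL.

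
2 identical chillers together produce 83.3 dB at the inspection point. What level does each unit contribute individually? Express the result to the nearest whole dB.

2 equal contributions raise the level by 10·log₁₀ 2 = 3.010 dB, so each unit alone gives 83.3 − 3.010.

80 dB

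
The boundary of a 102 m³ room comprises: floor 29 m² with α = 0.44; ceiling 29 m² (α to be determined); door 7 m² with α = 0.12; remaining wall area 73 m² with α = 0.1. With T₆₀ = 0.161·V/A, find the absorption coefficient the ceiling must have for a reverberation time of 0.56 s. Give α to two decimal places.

A = 0.161·V/T₆₀ = 0.161·102/0.56 = 29.32 m² sabins.
Absorption from the other surfaces = 29·0.44 + 7·0.12 + 73·0.1 = 20.90 m², so the ceiling must supply 8.42 m² over 29 m².
α = 8.42/29 = 0.291.

0.29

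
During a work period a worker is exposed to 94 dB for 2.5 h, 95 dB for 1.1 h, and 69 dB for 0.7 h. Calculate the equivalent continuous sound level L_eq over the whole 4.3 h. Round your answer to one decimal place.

L_eq = 10·log₁₀[(1/T)·Σ tᵢ·10^(Lᵢ/10)] with T = 4.3 h.
Σ tᵢ·10^(Lᵢ/10) = 2.5·10^(94/10) + 1.1·10^(95/10) + 0.7·10^(69/10) = 9.764e+09.
L_eq = 10·log₁₀(9.764e+09/4.3) = 93.56 dB.

93.6 dB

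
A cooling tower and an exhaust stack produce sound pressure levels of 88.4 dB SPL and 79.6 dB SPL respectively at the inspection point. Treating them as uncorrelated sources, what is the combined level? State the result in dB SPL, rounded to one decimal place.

88.9 dB SPL

For uncorrelated sources the intensities add, so convert each level to linear form, sum, and take 10·log₁₀ of the total.
Σ 10^(L/10) = 10^(88.4/10) + 10^(79.6/10) = 7.830e+08.
L_total = 10·log₁₀(7.830e+08) = 88.94 dB SPL.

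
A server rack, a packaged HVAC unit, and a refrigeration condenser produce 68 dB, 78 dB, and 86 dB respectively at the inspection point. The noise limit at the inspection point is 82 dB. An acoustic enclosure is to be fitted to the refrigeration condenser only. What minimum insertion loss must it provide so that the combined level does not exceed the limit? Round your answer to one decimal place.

6.5 dB

Fixed contribution from the other sources: Σ 10^(L/10) = 10^(68/10) + 10^(78/10) = 6.941e+07 (78.41 dB).
To meet 82 dB overall, the treated refrigeration condenser may contribute at most 10^(82/10) − 6.941e+07 = 8.908e+07, i.e. 79.50 dB.
Required insertion loss = 86 − 79.50 = 6.50 dB.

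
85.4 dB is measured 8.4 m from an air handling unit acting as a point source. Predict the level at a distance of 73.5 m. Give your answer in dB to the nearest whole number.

For a point source, L₂ = L₁ − 20·log₁₀(r₂/r₁).
L₂ = 85.4 − 20·log₁₀(73.5/8.4) = 85.4 − 18.840 = 66.56 dB.

67 dB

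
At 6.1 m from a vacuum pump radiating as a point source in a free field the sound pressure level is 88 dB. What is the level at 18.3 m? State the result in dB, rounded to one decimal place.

Spherical spreading from a point source gives a 20·log₁₀(r₂/r₁) drop.
L₂ = 88 − 20·log₁₀(18.3/6.1) = 88 − 9.542 = 78.46 dB.

78.5 dB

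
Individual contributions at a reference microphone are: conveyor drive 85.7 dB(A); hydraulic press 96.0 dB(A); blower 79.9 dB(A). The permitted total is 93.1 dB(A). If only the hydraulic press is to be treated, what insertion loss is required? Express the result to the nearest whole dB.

The untreated sources together contribute 10^(85.7/10) + 10^(79.9/10) = 4.693e+08, i.e. 86.71 dB(A).
To meet 93.1 dB(A) overall, the treated hydraulic press may contribute at most 10^(93.1/10) − 4.693e+08 = 1.572e+09, i.e. 91.97 dB(A).
So the hydraulic press must be reduced from 96.0 to 91.97 dB(A): IL = 4.03 dB.

4 dB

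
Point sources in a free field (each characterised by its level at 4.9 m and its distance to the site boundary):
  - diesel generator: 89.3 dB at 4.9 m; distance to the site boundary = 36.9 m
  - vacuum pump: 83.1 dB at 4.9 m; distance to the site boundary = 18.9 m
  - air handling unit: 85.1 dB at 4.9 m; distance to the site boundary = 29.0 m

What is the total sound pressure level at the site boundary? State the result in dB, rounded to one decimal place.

First find each source's level at the receiver (point-source: −20·log₁₀(r/r_ref)), then combine on an intensity basis.
diesel generator: 89.3 − 20·log₁₀(36.9/4.9) = 89.3 − 17.54 = 71.76 dB.
vacuum pump: 83.1 − 20·log₁₀(18.9/4.9) = 83.1 − 11.73 = 71.37 dB.
air handling unit: 85.1 − 20·log₁₀(29.0/4.9) = 85.1 − 15.44 = 69.66 dB.
Σ 10^(L/10) = 3.797e+07 → L_total = 10·log₁₀(3.797e+07) = 75.79 dB.

75.8 dB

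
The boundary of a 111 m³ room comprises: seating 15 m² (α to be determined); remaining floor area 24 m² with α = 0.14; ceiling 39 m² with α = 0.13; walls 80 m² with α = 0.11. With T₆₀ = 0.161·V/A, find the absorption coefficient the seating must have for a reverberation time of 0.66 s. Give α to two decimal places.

From T₆₀ = 0.161·V/A, the target T₆₀ = 0.66 s needs A = 0.161·111/0.66 = 27.08 m².
Absorption from the other surfaces = 24·0.14 + 39·0.13 + 80·0.11 = 17.23 m², so the seating must supply 9.85 m² over 15 m².
α = 9.85/15 = 0.656.

0.66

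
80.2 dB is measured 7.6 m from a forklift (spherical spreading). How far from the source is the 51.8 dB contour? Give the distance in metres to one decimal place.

For a point source L₁ − L₂ = 20·log₁₀(r₂/r₁), so r₂ = r₁·10^((L₁−L₂)/20).
r₂ = 7.6·10^((80.2−51.8)/20) = 7.6·10^(28.4/20) = 199.90 m.

199.9 m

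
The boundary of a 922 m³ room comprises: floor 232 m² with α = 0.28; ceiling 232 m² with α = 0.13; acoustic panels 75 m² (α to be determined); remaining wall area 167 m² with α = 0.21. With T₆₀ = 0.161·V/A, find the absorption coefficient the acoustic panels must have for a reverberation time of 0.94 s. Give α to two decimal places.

Required total absorption A = 0.161·922/0.94 = 157.92 m².
Absorption from the other surfaces = 232·0.28 + 232·0.13 + 167·0.21 = 130.19 m², so the acoustic panels must supply 27.73 m² over 75 m².
α = 27.73/75 = 0.370.

0.37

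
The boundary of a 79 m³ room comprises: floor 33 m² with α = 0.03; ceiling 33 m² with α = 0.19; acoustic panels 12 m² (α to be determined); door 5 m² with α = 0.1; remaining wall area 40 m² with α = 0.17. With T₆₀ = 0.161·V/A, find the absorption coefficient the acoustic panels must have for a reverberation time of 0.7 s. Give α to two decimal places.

0.30

From T₆₀ = 0.161·V/A, the target T₆₀ = 0.7 s needs A = 0.161·79/0.7 = 18.17 m².
Absorption from the other surfaces = 33·0.03 + 33·0.19 + 5·0.1 + 40·0.17 = 14.56 m², so the acoustic panels must supply 3.61 m² over 12 m².
α = 3.61/12 = 0.301.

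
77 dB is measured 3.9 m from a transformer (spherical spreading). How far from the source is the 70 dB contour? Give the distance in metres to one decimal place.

For a point source L₁ − L₂ = 20·log₁₀(r₂/r₁), so r₂ = r₁·10^((L₁−L₂)/20).
r₂ = 3.9·10^((77−70)/20) = 3.9·10^(7.0/20) = 8.73 m.

8.7 m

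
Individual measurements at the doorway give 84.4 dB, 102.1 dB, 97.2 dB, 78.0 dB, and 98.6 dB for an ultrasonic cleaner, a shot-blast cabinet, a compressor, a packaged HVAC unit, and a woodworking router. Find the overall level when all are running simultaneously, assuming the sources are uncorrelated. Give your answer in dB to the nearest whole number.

105 dB

For uncorrelated sources the intensities add, so convert each level to linear form, sum, and take 10·log₁₀ of the total.
Σ 10^(L/10) = 10^(84.4/10) + 10^(102.1/10) + 10^(97.2/10) + 10^(78.0/10) + 10^(98.6/10) = 2.905e+10.
L_total = 10·log₁₀(2.905e+10) = 104.63 dB.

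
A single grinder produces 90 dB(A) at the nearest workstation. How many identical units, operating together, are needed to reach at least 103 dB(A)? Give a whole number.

20

Need L₁ + 10·log₁₀ N ≥ 103, i.e. log₁₀ N ≥ 1.30.
N ≥ 10^(13.0/10) = 19.953, so N = 20.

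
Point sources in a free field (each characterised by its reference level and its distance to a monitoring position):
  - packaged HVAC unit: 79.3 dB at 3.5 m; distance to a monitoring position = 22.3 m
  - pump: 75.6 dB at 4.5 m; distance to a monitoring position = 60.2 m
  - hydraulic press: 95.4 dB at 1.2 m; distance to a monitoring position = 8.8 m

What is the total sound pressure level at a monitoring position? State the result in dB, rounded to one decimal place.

Propagate each source to the receiver with L = L_ref − 20·log₁₀(r/r_ref), then add intensities.
packaged HVAC unit: 79.3 − 20·log₁₀(22.3/3.5) = 79.3 − 16.08 = 63.22 dB.
pump: 75.6 − 20·log₁₀(60.2/4.5) = 75.6 − 22.53 = 53.07 dB.
hydraulic press: 95.4 − 20·log₁₀(8.8/1.2) = 95.4 − 17.31 = 78.09 dB.
Σ 10^(L/10) = 6.678e+07 → L_total = 10·log₁₀(6.678e+07) = 78.25 dB.

78.2 dB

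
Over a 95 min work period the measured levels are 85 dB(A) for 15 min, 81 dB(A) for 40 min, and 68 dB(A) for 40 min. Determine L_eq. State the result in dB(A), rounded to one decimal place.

Weight each interval's intensity by its duration and average over T = 95 min:
Σ tᵢ·10^(Lᵢ/10) = 15·10^(85/10) + 40·10^(81/10) + 40·10^(68/10) = 1.003e+10.
L_eq = 10·log₁₀(1.003e+10/95) = 80.24 dB(A).

80.2 dB(A)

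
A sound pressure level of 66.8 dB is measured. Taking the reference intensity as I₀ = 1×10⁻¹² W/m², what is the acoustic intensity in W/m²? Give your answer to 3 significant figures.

L = 10·log₁₀(I/I₀) ⇒ I = I₀·10^(L/10) = 10⁻¹² × 10^6.68.

4.79e-06 W/m²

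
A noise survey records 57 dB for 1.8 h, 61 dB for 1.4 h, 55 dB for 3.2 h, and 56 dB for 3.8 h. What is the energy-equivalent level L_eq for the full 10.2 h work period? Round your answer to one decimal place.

57.1 dB

Weight each interval's intensity by its duration and average over T = 10.2 h:
Σ tᵢ·10^(Lᵢ/10) = 1.8·10^(57/10) + 1.4·10^(61/10) + 3.2·10^(55/10) + 3.8·10^(56/10) = 5.189e+06.
L_eq = 10·log₁₀(5.189e+06/10.2) = 57.07 dB.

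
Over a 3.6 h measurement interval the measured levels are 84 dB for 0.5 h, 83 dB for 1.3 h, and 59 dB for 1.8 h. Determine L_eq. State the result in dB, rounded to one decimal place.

Weight each interval's intensity by its duration and average over T = 3.6 h:
Σ tᵢ·10^(Lᵢ/10) = 0.5·10^(84/10) + 1.3·10^(83/10) + 1.8·10^(59/10) = 3.864e+08.
L_eq = 10·log₁₀(3.864e+08/3.6) = 80.31 dB.

80.3 dB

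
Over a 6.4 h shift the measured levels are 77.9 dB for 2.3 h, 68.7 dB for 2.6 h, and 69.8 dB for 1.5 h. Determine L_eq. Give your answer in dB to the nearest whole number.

Weight each interval's intensity by its duration and average over T = 6.4 h:
Σ tᵢ·10^(Lᵢ/10) = 2.3·10^(77.9/10) + 2.6·10^(68.7/10) + 1.5·10^(69.8/10) = 1.754e+08.
L_eq = 10·log₁₀(1.754e+08/6.4) = 74.38 dB.

74 dB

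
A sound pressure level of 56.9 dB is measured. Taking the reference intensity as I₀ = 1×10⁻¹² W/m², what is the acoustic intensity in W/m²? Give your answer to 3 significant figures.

4.90e-07 W/m²

L = 10·log₁₀(I/I₀) ⇒ I = I₀·10^(L/10) = 10⁻¹² × 10^5.69.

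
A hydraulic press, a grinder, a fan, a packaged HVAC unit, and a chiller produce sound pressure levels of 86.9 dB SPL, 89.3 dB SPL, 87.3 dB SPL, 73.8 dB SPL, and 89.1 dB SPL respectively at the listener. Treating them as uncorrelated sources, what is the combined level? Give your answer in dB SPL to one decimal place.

Incoherent sources combine by intensity addition: L_total = 10·log₁₀(Σ 10^(L_i/10)).
Σ 10^(L/10) = 10^(86.9/10) + 10^(89.3/10) + 10^(87.3/10) + 10^(73.8/10) + 10^(89.1/10) = 2.715e+09.
L_total = 10·log₁₀(2.715e+09) = 94.34 dB SPL.

94.3 dB SPL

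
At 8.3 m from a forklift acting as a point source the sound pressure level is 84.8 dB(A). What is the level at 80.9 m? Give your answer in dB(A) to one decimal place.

65.0 dB(A)

For a point source, L₂ = L₁ − 20·log₁₀(r₂/r₁).
L₂ = 84.8 − 20·log₁₀(80.9/8.3) = 84.8 − 19.777 = 65.02 dB(A).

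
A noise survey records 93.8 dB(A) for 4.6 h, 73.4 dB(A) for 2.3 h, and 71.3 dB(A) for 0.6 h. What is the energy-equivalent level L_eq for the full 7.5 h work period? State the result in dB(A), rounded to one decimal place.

L_eq = 10·log₁₀[(1/T)·Σ tᵢ·10^(Lᵢ/10)] with T = 7.5 h.
Σ tᵢ·10^(Lᵢ/10) = 4.6·10^(93.8/10) + 2.3·10^(73.4/10) + 0.6·10^(71.3/10) = 1.109e+10.
L_eq = 10·log₁₀(1.109e+10/7.5) = 91.70 dB(A).

91.7 dB(A)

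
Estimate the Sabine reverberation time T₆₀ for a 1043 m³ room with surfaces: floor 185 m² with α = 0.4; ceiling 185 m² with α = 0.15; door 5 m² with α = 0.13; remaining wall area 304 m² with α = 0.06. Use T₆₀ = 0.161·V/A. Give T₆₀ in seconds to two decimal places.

A = Σ Sᵢαᵢ = 185·0.4 + 185·0.15 + 5·0.13 + 304·0.06 = 120.64 m².
T₆₀ = 0.161 × 1043 / 120.64 = 1.392 s.

1.39 s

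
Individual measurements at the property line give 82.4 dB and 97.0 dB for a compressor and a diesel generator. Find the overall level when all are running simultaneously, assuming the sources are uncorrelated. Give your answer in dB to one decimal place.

97.1 dB

Incoherent sources combine by intensity addition: L_total = 10·log₁₀(Σ 10^(L_i/10)).
Σ 10^(L/10) = 10^(82.4/10) + 10^(97.0/10) = 5.186e+09.
L_total = 10·log₁₀(5.186e+09) = 97.15 dB.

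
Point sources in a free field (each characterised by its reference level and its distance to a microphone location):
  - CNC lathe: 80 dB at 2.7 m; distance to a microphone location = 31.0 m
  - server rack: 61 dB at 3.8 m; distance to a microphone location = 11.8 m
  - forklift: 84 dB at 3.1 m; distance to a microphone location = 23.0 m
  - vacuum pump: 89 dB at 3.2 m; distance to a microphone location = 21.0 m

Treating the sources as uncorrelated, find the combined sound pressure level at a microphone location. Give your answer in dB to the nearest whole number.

Propagate each source to the receiver with L = L_ref − 20·log₁₀(r/r_ref), then add intensities.
CNC lathe: 80 − 20·log₁₀(31.0/2.7) = 80 − 21.20 = 58.80 dB.
server rack: 61 − 20·log₁₀(11.8/3.8) = 61 − 9.84 = 51.16 dB.
forklift: 84 − 20·log₁₀(23.0/3.1) = 84 − 17.41 = 66.59 dB.
vacuum pump: 89 − 20·log₁₀(21.0/3.2) = 89 − 16.34 = 72.66 dB.
Σ 10^(L/10) = 2.390e+07 → L_total = 10·log₁₀(2.390e+07) = 73.78 dB.

74 dB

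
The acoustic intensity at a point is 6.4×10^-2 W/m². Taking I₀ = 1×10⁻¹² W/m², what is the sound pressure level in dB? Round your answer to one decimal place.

L = 10·log₁₀(I/I₀) = 10·log₁₀(6.4×10^-2/10⁻¹²) = 10·log₁₀(6.4×10^10).
L = 10·(0.8062 + 10) = 108.06 dB.

108.1 dB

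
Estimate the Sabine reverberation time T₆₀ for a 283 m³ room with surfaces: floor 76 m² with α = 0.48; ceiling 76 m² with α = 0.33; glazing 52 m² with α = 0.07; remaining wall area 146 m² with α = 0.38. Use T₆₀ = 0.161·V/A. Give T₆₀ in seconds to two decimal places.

Summing Sᵢαᵢ: 76·0.48 + 76·0.33 + 52·0.07 + 146·0.38 = 120.68 m².
T₆₀ = 0.161 × 283 / 120.68 = 0.378 s.

0.38 s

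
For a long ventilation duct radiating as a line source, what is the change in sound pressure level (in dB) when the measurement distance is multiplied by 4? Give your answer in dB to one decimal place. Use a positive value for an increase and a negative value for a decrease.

-6.0 dB

A line source loses 3 dB per doubling of distance; generally ΔL = −10·log₁₀(r₂/r₁).
ΔL = −10·log₁₀(4) = -6.02 dB.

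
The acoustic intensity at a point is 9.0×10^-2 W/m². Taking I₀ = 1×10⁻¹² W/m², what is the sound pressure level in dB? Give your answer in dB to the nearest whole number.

110 dB

I/I₀ = 9.0×10^-2/10⁻¹² = 9.0×10^10, and L = 10·log₁₀(I/I₀).
L = 10·(0.9542 + 10) = 109.54 dB.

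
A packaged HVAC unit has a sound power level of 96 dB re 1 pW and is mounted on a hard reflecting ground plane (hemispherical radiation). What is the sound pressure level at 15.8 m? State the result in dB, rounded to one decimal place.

L_p = L_w − 10·log₁₀(2π·r²) with r = 15.8 m.
2π·r² = 1569 m², 10·log₁₀ of that is 31.955 dB.
L_p = 96 − 31.955 = 64.05 dB.

64.0 dB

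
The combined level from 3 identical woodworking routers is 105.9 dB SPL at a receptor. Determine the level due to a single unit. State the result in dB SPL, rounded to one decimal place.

101.1 dB SPL

For N identical incoherent sources L_total = L₁ + 10·log₁₀ N, so L₁ = 105.9 − 10·log₁₀(3) = 105.9 − 4.771.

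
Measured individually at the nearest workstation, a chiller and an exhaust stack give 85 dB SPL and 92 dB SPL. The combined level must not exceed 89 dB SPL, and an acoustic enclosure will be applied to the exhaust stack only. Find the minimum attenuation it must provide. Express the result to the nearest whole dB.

The untreated sources together contribute 10^(85/10) = 3.162e+08, i.e. 85.00 dB SPL.
The limit corresponds to 10^(89/10) = 7.943e+08; subtracting the fixed part leaves 4.781e+08 for the exhaust stack, i.e. 86.80 dB SPL.
Required insertion loss = 92 − 86.80 = 5.20 dB.

5 dB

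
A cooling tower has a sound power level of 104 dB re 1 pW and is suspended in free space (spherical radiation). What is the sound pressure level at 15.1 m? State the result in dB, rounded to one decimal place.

69.4 dB

The power spreads over a sphere of area 4π·r², so L_p = L_w − 10·log₁₀(4π·r²).
4π·r² = 2865 m², 10·log₁₀ of that is 34.572 dB.
L_p = 104 − 34.572 = 69.43 dB.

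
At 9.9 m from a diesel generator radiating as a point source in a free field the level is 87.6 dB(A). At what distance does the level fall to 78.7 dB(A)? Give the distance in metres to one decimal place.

For a point source L₁ − L₂ = 20·log₁₀(r₂/r₁), so r₂ = r₁·10^((L₁−L₂)/20).
r₂ = 9.9·10^((87.6−78.7)/20) = 9.9·10^(8.9/20) = 27.58 m.

27.6 m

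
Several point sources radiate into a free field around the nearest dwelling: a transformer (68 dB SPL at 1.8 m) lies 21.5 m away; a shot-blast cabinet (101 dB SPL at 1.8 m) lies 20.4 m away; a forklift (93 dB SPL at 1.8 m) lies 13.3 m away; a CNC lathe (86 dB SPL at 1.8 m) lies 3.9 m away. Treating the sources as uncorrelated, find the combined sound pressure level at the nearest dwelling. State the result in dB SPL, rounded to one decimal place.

Propagate each source to the receiver with L = L_ref − 20·log₁₀(r/r_ref), then add intensities.
transformer: 68 − 20·log₁₀(21.5/1.8) = 68 − 21.54 = 46.46 dB SPL.
shot-blast cabinet: 101 − 20·log₁₀(20.4/1.8) = 101 − 21.09 = 79.91 dB SPL.
forklift: 93 − 20·log₁₀(13.3/1.8) = 93 − 17.37 = 75.63 dB SPL.
CNC lathe: 86 − 20·log₁₀(3.9/1.8) = 86 − 6.72 = 79.28 dB SPL.
Σ 10^(L/10) = 2.194e+08 → L_total = 10·log₁₀(2.194e+08) = 83.41 dB SPL.

83.4 dB SPL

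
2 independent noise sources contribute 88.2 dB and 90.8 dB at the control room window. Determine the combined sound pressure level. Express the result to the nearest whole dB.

93 dB

For uncorrelated sources the intensities add, so convert each level to linear form, sum, and take 10·log₁₀ of the total.
Σ 10^(L/10) = 10^(88.2/10) + 10^(90.8/10) = 1.863e+09.
L_total = 10·log₁₀(1.863e+09) = 92.70 dB.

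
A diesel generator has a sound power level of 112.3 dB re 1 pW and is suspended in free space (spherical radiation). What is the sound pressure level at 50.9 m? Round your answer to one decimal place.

L_p = L_w − 10·log₁₀(4π·r²) with r = 50.9 m.
4π·r² = 3.256e+04 m², 10·log₁₀ of that is 45.126 dB.
L_p = 112.3 − 45.126 = 67.17 dB.

67.2 dB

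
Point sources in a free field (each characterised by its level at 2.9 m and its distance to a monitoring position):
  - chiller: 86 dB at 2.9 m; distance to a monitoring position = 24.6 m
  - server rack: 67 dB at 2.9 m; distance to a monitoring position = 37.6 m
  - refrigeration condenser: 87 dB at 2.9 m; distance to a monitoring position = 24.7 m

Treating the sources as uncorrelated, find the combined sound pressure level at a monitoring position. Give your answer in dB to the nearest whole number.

First find each source's level at the receiver (point-source: −20·log₁₀(r/r_ref)), then combine on an intensity basis.
chiller: 86 − 20·log₁₀(24.6/2.9) = 86 − 18.57 = 67.43 dB.
server rack: 67 − 20·log₁₀(37.6/2.9) = 67 − 22.26 = 44.74 dB.
refrigeration condenser: 87 − 20·log₁₀(24.7/2.9) = 87 − 18.61 = 68.39 dB.
Σ 10^(L/10) = 1.247e+07 → L_total = 10·log₁₀(1.247e+07) = 70.96 dB.

71 dB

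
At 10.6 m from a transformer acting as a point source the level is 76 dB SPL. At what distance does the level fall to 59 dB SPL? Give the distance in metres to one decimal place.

For a point source L₁ − L₂ = 20·log₁₀(r₂/r₁), so r₂ = r₁·10^((L₁−L₂)/20).
r₂ = 10.6·10^((76−59)/20) = 10.6·10^(17.0/20) = 75.04 m.

75.0 m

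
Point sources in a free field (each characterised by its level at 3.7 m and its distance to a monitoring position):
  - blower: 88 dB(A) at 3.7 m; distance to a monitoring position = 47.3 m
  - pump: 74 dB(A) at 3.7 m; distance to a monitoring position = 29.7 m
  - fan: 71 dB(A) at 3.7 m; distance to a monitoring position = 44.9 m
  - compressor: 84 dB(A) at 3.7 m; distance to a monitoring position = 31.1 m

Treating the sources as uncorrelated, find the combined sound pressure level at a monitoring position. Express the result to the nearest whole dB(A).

Apply inverse-square spreading to bring every level to the receiver, then sum 10^(L/10).
blower: 88 − 20·log₁₀(47.3/3.7) = 88 − 22.13 = 65.87 dB(A).
pump: 74 − 20·log₁₀(29.7/3.7) = 74 − 18.09 = 55.91 dB(A).
fan: 71 − 20·log₁₀(44.9/3.7) = 71 − 21.68 = 49.32 dB(A).
compressor: 84 − 20·log₁₀(31.1/3.7) = 84 − 18.49 = 65.51 dB(A).
Σ 10^(L/10) = 7.892e+06 → L_total = 10·log₁₀(7.892e+06) = 68.97 dB(A).

69 dB(A)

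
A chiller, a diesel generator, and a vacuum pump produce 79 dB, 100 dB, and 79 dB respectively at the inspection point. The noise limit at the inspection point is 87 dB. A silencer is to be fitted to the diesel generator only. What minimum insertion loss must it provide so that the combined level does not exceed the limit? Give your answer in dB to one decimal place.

Fixed contribution from the other sources: Σ 10^(L/10) = 10^(79/10) + 10^(79/10) = 1.589e+08 (82.01 dB).
The limit corresponds to 10^(87/10) = 5.012e+08; subtracting the fixed part leaves 3.423e+08 for the diesel generator, i.e. 85.34 dB.
So the diesel generator must be reduced from 100 to 85.34 dB: IL = 14.66 dB.

14.7 dB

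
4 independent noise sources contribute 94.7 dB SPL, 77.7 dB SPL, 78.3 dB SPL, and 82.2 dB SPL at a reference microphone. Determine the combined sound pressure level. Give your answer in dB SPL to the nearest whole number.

Incoherent sources combine by intensity addition: L_total = 10·log₁₀(Σ 10^(L_i/10)).
Σ 10^(L/10) = 10^(94.7/10) + 10^(77.7/10) + 10^(78.3/10) + 10^(82.2/10) = 3.244e+09.
L_total = 10·log₁₀(3.244e+09) = 95.11 dB SPL.

95 dB SPL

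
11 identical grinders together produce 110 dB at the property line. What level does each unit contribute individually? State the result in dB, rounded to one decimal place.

For N identical incoherent sources L_total = L₁ + 10·log₁₀ N, so L₁ = 110 − 10·log₁₀(11) = 110 − 10.414.

99.6 dB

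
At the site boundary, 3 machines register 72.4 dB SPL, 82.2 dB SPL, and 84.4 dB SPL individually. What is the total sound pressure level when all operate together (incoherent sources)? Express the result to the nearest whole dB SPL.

Incoherent sources combine by intensity addition: L_total = 10·log₁₀(Σ 10^(L_i/10)).
Σ 10^(L/10) = 10^(72.4/10) + 10^(82.2/10) + 10^(84.4/10) = 4.588e+08.
L_total = 10·log₁₀(4.588e+08) = 86.62 dB SPL.

87 dB SPL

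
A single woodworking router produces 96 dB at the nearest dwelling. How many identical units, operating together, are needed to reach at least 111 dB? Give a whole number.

32

Need L₁ + 10·log₁₀ N ≥ 111, i.e. log₁₀ N ≥ 1.50.
N ≥ 10^(15.0/10) = 31.623, so N = 32.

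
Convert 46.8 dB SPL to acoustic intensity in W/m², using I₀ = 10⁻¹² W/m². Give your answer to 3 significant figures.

4.79e-08 W/m²

I = I₀·10^(L/10) = 10⁻¹² × 10^(46.8/10) = 10^(-7.320).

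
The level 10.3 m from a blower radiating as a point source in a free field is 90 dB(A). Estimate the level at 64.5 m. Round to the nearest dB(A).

For a point source, L₂ = L₁ − 20·log₁₀(r₂/r₁).
L₂ = 90 − 20·log₁₀(64.5/10.3) = 90 − 15.934 = 74.07 dB(A).

74 dB(A)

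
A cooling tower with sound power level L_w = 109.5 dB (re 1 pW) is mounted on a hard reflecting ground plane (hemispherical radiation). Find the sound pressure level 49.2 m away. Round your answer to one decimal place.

67.7 dB

L_p = L_w − 10·log₁₀(2π·r²) with r = 49.2 m.
2π·r² = 1.521e+04 m², 10·log₁₀ of that is 41.821 dB.
L_p = 109.5 − 41.821 = 67.68 dB.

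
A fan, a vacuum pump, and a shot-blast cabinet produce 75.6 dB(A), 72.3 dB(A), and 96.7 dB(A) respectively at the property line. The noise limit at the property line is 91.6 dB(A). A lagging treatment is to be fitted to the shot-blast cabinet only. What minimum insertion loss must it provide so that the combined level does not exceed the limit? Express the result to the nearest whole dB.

Fixed contribution from the other sources: Σ 10^(L/10) = 10^(75.6/10) + 10^(72.3/10) = 5.329e+07 (77.27 dB(A)).
The limit corresponds to 10^(91.6/10) = 1.445e+09; subtracting the fixed part leaves 1.392e+09 for the shot-blast cabinet, i.e. 91.44 dB(A).
So the shot-blast cabinet must be reduced from 96.7 to 91.44 dB(A): IL = 5.26 dB.

5 dB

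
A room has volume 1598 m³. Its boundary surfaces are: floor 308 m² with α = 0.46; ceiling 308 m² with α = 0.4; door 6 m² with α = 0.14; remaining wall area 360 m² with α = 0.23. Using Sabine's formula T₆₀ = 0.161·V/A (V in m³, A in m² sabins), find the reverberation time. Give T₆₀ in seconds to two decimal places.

0.74 s

Summing Sᵢαᵢ: 308·0.46 + 308·0.4 + 6·0.14 + 360·0.23 = 348.52 m².
T₆₀ = 0.161·V/A = 0.161·1598/348.52 = 0.738 s.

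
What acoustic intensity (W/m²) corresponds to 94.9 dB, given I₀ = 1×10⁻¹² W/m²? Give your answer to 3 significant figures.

I = I₀·10^(L/10) = 10⁻¹² × 10^(94.9/10) = 10^(-2.510).

0.00309 W/m²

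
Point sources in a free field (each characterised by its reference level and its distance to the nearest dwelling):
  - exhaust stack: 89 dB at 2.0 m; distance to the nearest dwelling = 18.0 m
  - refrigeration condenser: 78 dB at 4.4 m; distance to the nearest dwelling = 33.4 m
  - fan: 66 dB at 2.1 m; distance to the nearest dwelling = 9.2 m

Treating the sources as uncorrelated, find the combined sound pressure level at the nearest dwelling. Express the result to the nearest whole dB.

70 dB

Apply inverse-square spreading to bring every level to the receiver, then sum 10^(L/10).
exhaust stack: 89 − 20·log₁₀(18.0/2.0) = 89 − 19.08 = 69.92 dB.
refrigeration condenser: 78 − 20·log₁₀(33.4/4.4) = 78 − 17.61 = 60.39 dB.
fan: 66 − 20·log₁₀(9.2/2.1) = 66 − 12.83 = 53.17 dB.
Σ 10^(L/10) = 1.111e+07 → L_total = 10·log₁₀(1.111e+07) = 70.46 dB.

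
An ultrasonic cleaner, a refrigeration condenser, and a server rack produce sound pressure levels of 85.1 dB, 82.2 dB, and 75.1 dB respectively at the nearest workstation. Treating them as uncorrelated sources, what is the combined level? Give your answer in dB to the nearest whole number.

Incoherent sources combine by intensity addition: L_total = 10·log₁₀(Σ 10^(L_i/10)).
Σ 10^(L/10) = 10^(85.1/10) + 10^(82.2/10) + 10^(75.1/10) = 5.219e+08.
L_total = 10·log₁₀(5.219e+08) = 87.18 dB.

87 dB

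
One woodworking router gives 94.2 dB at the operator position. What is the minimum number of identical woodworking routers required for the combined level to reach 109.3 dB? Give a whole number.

Need L₁ + 10·log₁₀ N ≥ 109.3, i.e. log₁₀ N ≥ 1.51.
N ≥ 10^(15.1/10) = 32.359, so N = 33.

33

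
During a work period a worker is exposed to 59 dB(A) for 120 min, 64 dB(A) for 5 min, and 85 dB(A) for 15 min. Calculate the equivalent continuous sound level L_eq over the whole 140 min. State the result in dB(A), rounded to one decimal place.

75.4 dB(A)

Weight each interval's intensity by its duration and average over T = 140 min:
Σ tᵢ·10^(Lᵢ/10) = 120·10^(59/10) + 5·10^(64/10) + 15·10^(85/10) = 4.851e+09.
L_eq = 10·log₁₀(4.851e+09/140) = 75.40 dB(A).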